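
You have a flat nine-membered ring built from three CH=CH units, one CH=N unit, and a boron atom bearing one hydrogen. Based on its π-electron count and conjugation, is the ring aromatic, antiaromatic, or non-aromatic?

Check conjugation: each doubly-bonded ring atom is sp² with one p-orbital electron; each =N– nitrogen is pyridine-type (lone pair in the sp² plane, one electron in the p orbital); the boron has an empty p orbital — every position has a p orbital, so the cyclic π system is continuous.
Tallying contributions gives 4 × 2 = 8 from the double-bond units + 0 from the BH atom = 8.
8 is a 4n count (n = 2), so the planar conjugated ring is antiaromatic.

Antiaromatic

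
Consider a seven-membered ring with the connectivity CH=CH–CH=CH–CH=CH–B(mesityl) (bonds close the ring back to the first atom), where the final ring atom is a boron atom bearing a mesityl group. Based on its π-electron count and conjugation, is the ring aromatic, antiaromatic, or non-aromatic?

Aromatic

Every ring atom contributes a p orbital perpendicular to the ring (each doubly-bonded ring atom is sp² with one p-orbital electron; the boron has an empty p orbital), so the π system is cyclic and fully conjugated.
π-electron count: 3 × 2 = 6 from the double-bond units + 0 from the B(mesityl) atom = 6.
6 = 4(1) + 2, which satisfies Hückel's 4n+2 rule.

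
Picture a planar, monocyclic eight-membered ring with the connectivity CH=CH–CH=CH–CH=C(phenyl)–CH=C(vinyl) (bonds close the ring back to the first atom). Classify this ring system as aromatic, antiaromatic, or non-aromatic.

All ring atoms are sp² and supply a p orbital to the ring (each doubly-bonded ring atom is sp² with one p-orbital electron); the conjugation is uninterrupted.
π-electron count: 4 × 2 = 8 from the 4 double-bond units.
8 is a 4n count (n = 2), so the planar conjugated ring is antiaromatic.

Antiaromatic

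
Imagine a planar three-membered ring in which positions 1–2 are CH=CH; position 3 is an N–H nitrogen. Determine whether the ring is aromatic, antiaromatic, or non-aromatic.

Antiaromatic

Every ring atom contributes a p orbital perpendicular to the ring (every atom in a ring double bond is sp² and brings one electron to the p orbital; the pyrrole-type nitrogen donates its lone pair from the p orbital), so the π system is cyclic and fully conjugated.
Tallying contributions gives 1 × 2 = 2 from the double-bond unit + 2 from the NH atom = 4.
A 4n π count (4, n = 1) in a planar conjugated ring means antiaromatic.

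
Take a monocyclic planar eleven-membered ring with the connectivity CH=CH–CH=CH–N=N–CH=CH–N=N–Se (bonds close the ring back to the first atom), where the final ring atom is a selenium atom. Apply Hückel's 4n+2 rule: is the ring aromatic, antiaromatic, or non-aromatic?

The p orbitals form a continuous loop: the double-bond atoms are sp², each contributing one p electron; the doubly-bonded nitrogens are pyridine-type — their lone pairs lie in the ring plane, leaving one electron in the p orbital; the selenium donates one lone pair from its p orbital. The ring is fully conjugated.
Adding the contributions, 5 × 2 = 10 from the double-bond units + 2 from the Se atom = 12.
A 4n π count (12, n = 3) in a planar conjugated ring means antiaromatic.

Antiaromatic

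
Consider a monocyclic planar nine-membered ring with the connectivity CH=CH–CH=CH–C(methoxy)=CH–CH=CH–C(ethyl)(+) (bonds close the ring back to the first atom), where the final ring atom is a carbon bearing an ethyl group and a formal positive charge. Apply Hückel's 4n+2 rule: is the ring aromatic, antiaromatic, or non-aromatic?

Every ring atom contributes a p orbital perpendicular to the ring (each doubly-bonded ring atom is sp² with one p-orbital electron; the carbocation has an empty p orbital), so the π system is cyclic and fully conjugated.
π-electron count: 4 × 2 = 8 from the double-bond units + 0 from the C(ethyl)(+) atom = 8.
A 4n π count (8, n = 2) in a planar conjugated ring means antiaromatic.

Antiaromatic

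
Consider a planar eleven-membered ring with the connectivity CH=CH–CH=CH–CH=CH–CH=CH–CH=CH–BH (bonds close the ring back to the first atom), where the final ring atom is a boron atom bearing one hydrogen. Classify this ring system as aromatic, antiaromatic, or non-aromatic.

Aromatic

Check conjugation: the double-bond atoms are sp², each contributing one p electron; the boron has an empty p orbital — every position has a p orbital, so the cyclic π system is continuous.
Tallying contributions gives 5 × 2 = 10 from the double-bond units + 0 from the BH atom = 10.
With 10 π electrons (n = 2), the Hückel 4n+2 condition holds.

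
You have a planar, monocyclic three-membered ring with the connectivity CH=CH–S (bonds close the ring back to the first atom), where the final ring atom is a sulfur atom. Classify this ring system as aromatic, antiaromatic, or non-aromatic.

Antiaromatic

All ring atoms are sp² and supply a p orbital to the ring (the double-bond atoms are sp², each contributing one p electron; the sulfur donates one lone pair from its p orbital); the conjugation is uninterrupted.
Adding the contributions, 1 × 2 = 2 from the double-bond unit + 2 from the S atom = 4.
4 = 4(1); a planar, fully conjugated 4n system is antiaromatic.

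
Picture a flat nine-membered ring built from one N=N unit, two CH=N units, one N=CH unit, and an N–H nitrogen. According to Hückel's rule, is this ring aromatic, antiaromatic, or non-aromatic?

Aromatic

Check conjugation: every atom in a ring double bond is sp² and brings one electron to the p orbital; the doubly-bonded nitrogens are pyridine-type — their lone pairs lie in the ring plane, leaving one electron in the p orbital; the pyrrole-type nitrogen donates its lone pair from the p orbital — every position has a p orbital, so the cyclic π system is continuous.
Tallying contributions gives 4 × 2 = 8 from the double-bond units + 2 from the NH atom = 10.
Since 10 = 4·2 + 2, the ring meets the 4n+2 criterion.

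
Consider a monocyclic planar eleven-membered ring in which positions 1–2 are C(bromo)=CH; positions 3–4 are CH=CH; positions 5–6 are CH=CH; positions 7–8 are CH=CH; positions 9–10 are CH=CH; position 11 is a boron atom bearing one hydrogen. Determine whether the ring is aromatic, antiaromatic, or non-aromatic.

Every ring atom contributes a p orbital perpendicular to the ring (each doubly-bonded ring atom is sp² with one p-orbital electron; the boron has an empty p orbital), so the π system is cyclic and fully conjugated.
π-electron count: 5 × 2 = 10 from the double-bond units + 0 from the BH atom = 10.
Since 10 = 4·2 + 2, the ring meets the 4n+2 criterion.

Aromatic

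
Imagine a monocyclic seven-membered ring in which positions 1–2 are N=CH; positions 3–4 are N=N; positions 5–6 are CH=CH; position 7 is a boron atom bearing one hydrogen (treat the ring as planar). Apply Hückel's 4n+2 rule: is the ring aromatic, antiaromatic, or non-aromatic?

Aromatic

Check conjugation: each doubly-bonded ring atom is sp² with one p-orbital electron; the doubly-bonded nitrogens are pyridine-type — their lone pairs lie in the ring plane, leaving one electron in the p orbital; the boron has an empty p orbital — every position has a p orbital, so the cyclic π system is continuous.
Tallying contributions gives 3 × 2 = 6 from the double-bond units + 0 from the BH atom = 6.
That gives a 4n+2 count (6, n = 1).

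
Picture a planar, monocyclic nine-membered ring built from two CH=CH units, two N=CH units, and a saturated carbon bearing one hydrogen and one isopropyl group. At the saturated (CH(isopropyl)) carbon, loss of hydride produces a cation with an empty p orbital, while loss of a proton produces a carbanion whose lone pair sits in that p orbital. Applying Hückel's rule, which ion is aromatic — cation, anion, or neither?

The anion

In both ions every ring atom is sp² and contributes a p orbital, so both rings are fully conjugated.
Cation: 4 × 2 + 0 = 8 π electrons → 4(2), antiaromatic.
Anion: 4 × 2 + 2 = 10 π electrons → 4(2)+2, aromatic.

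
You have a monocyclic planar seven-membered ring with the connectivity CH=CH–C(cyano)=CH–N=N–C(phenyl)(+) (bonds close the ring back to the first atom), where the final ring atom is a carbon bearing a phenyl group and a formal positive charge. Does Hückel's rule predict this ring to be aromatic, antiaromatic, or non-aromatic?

Aromatic

Check conjugation: the double-bond atoms are sp², each contributing one p electron; each =N– nitrogen is pyridine-type (lone pair in the sp² plane, one electron in the p orbital); the carbocation has an empty p orbital — every position has a p orbital, so the cyclic π system is continuous.
Counting π electrons: 3 × 2 = 6 from the double-bond units + 0 from the C(phenyl)(+) atom = 6.
Since 6 = 4·1 + 2, the ring meets the 4n+2 criterion.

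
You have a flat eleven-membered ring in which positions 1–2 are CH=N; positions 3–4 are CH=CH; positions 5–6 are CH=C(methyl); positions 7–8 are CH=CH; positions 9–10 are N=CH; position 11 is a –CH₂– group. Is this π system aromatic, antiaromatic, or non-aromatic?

Non-aromatic

The CH2 carbon is saturated: the tetrahedral CH₂ carbon is sp³ and has no p orbital in the ring π system. Conjugation is not continuous around the ring.
A ring that is not fully conjugated cannot be aromatic or antiaromatic regardless of its π-electron count.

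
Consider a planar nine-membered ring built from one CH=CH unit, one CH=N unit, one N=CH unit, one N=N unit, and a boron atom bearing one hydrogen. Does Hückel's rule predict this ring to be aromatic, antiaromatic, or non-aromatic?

Every ring atom contributes a p orbital perpendicular to the ring (the double-bond atoms are sp², each contributing one p electron; each sp² =N– keeps its lone pair in-plane and puts one electron into the π system; the boron has an empty p orbital), so the π system is cyclic and fully conjugated.
Counting π electrons: 4 × 2 = 8 from the double-bond units + 0 from the BH atom = 8.
8 is a 4n count (n = 2), so the planar conjugated ring is antiaromatic.

Antiaromatic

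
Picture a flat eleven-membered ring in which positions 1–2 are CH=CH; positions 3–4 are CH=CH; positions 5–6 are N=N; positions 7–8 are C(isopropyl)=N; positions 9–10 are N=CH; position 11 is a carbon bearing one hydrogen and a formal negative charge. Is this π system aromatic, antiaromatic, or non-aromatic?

Check conjugation: each doubly-bonded ring atom is sp² with one p-orbital electron; each sp² =N– keeps its lone pair in-plane and puts one electron into the π system; the carbanion's lone pair occupies the p orbital — every position has a p orbital, so the cyclic π system is continuous.
Tallying contributions gives 5 × 2 = 10 from the double-bond units + 2 from the CH(-) atom = 12.
12 = 4(3); a planar, fully conjugated 4n system is antiaromatic.

Antiaromatic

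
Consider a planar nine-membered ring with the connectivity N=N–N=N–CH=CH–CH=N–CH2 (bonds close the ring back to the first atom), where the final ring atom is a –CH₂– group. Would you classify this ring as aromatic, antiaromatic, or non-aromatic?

Non-aromatic

At the CH2 position, the tetrahedral CH₂ carbon is sp³ and has no p orbital in the ring π system; the ring's p-orbital overlap is broken there.
A ring that is not fully conjugated cannot be aromatic or antiaromatic regardless of its π-electron count.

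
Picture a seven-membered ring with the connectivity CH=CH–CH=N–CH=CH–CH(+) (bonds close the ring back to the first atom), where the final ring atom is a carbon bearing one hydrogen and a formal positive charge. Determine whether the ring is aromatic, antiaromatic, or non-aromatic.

Aromatic

Check conjugation: the double-bond atoms are sp², each contributing one p electron; the doubly-bonded nitrogens are pyridine-type — their lone pairs lie in the ring plane, leaving one electron in the p orbital; the carbocation has an empty p orbital — every position has a p orbital, so the cyclic π system is continuous.
Tallying contributions gives 3 × 2 = 6 from the double-bond units + 0 from the CH(+) atom = 6.
6 = 4(1) + 2, which satisfies Hückel's 4n+2 rule.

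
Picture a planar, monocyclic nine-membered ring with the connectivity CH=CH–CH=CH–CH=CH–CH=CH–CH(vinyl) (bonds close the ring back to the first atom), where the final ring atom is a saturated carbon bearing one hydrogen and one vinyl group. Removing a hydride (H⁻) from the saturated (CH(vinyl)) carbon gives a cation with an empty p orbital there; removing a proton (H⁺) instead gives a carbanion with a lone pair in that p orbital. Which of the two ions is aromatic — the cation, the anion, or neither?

In either ion the ring is fully conjugated: every atom, including the new sp² carbon, supplies a p orbital.
Cation: 4 × 2 + 0 = 8 π electrons → 4(2), antiaromatic.
Anion: 4 × 2 + 2 = 10 π electrons → 4(2)+2, aromatic.

The anion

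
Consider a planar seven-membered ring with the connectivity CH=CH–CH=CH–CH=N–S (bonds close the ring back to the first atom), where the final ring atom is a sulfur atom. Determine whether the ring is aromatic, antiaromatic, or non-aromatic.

Antiaromatic

The p orbitals form a continuous loop: the double-bond atoms are sp², each contributing one p electron; the doubly-bonded nitrogens are pyridine-type — their lone pairs lie in the ring plane, leaving one electron in the p orbital; the sulfur donates one lone pair from its p orbital. The ring is fully conjugated.
π-electron count: 3 × 2 = 6 from the double-bond units + 2 from the S atom = 8.
8 is a 4n count (n = 2), so the planar conjugated ring is antiaromatic.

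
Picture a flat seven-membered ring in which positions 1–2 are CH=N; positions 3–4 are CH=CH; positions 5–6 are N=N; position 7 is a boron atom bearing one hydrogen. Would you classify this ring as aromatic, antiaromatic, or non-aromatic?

All ring atoms are sp² and supply a p orbital to the ring (the double-bond atoms are sp², each contributing one p electron; the doubly-bonded nitrogens are pyridine-type — their lone pairs lie in the ring plane, leaving one electron in the p orbital; the boron has an empty p orbital); the conjugation is uninterrupted.
Tallying contributions gives 3 × 2 = 6 from the double-bond units + 0 from the BH atom = 6.
Since 6 = 4·1 + 2, the ring meets the 4n+2 criterion.

Aromatic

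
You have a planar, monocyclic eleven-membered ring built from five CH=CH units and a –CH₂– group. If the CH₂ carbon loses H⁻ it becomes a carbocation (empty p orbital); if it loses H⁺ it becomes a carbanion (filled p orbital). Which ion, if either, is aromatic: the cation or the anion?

The cation

Once that carbon is sp², every ring atom has a p orbital and both ions are fully conjugated.
Cation: 5 × 2 + 0 = 10 π electrons → 4(2)+2, aromatic.
Anion: 5 × 2 + 2 = 12 π electrons → 4(3), antiaromatic.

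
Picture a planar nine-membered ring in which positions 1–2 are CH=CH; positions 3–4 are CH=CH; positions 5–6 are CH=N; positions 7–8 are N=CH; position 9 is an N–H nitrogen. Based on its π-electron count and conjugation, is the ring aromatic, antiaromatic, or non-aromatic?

The p orbitals form a continuous loop: each doubly-bonded ring atom is sp² with one p-orbital electron; each sp² =N– keeps its lone pair in-plane and puts one electron into the π system; the pyrrole-type nitrogen donates its lone pair from the p orbital. The ring is fully conjugated.
Adding the contributions, 4 × 2 = 8 from the double-bond units + 2 from the NH atom = 10.
That gives a 4n+2 count (10, n = 2).

Aromatic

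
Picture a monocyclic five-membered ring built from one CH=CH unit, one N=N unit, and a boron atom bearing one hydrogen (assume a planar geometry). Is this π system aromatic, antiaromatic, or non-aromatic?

Every ring atom contributes a p orbital perpendicular to the ring (the double-bond atoms are sp², each contributing one p electron; the doubly-bonded nitrogens are pyridine-type — their lone pairs lie in the ring plane, leaving one electron in the p orbital; the boron has an empty p orbital), so the π system is cyclic and fully conjugated.
Counting π electrons: 2 × 2 = 4 from the double-bond units + 0 from the BH atom = 4.
4 = 4(1); a planar, fully conjugated 4n system is antiaromatic.

Antiaromatic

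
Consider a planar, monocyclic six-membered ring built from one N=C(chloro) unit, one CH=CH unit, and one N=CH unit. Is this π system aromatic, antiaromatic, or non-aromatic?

The p orbitals form a continuous loop: the double-bond atoms are sp², each contributing one p electron; each =N– nitrogen is pyridine-type (lone pair in the sp² plane, one electron in the p orbital). The ring is fully conjugated.
Counting π electrons: 3 × 2 = 6 from the 3 double-bond units.
With 6 π electrons (n = 1), the Hückel 4n+2 condition holds.

Aromatic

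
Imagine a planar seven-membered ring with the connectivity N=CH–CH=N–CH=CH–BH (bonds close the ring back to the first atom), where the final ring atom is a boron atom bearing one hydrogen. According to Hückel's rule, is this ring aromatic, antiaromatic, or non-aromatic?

Aromatic

All ring atoms are sp² and supply a p orbital to the ring (every atom in a ring double bond is sp² and brings one electron to the p orbital; the doubly-bonded nitrogens are pyridine-type — their lone pairs lie in the ring plane, leaving one electron in the p orbital; the boron has an empty p orbital); the conjugation is uninterrupted.
Counting π electrons: 3 × 2 = 6 from the double-bond units + 0 from the BH atom = 6.
Since 6 = 4·1 + 2, the ring meets the 4n+2 criterion.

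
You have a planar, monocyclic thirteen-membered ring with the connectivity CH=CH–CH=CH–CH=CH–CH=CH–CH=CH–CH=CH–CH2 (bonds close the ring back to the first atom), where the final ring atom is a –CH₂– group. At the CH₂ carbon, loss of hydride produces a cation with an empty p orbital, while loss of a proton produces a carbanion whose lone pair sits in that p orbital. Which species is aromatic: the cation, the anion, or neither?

Both ions have a continuous loop of p orbitals — each ring atom is sp².
Cation: 6 × 2 + 0 = 12 π electrons → 4(3), antiaromatic.
Anion: 6 × 2 + 2 = 14 π electrons → 4(3)+2, aromatic.

The anion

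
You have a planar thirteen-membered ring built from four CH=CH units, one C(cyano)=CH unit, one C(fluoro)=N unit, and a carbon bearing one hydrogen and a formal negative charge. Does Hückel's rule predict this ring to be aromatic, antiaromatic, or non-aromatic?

Aromatic

All ring atoms are sp² and supply a p orbital to the ring (every atom in a ring double bond is sp² and brings one electron to the p orbital; each sp² =N– keeps its lone pair in-plane and puts one electron into the π system; the carbanion's lone pair occupies the p orbital); the conjugation is uninterrupted.
Counting π electrons: 6 × 2 = 12 from the double-bond units + 2 from the CH(-) atom = 14.
Since 14 = 4·3 + 2, the ring meets the 4n+2 criterion.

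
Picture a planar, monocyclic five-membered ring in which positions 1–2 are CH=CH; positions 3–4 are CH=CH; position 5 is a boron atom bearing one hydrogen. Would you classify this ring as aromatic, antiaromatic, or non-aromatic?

Antiaromatic

All ring atoms are sp² and supply a p orbital to the ring (each doubly-bonded ring atom is sp² with one p-orbital electron; the boron has an empty p orbital); the conjugation is uninterrupted.
Tallying contributions gives 2 × 2 = 4 from the double-bond units + 0 from the BH atom = 4.
4 is a 4n count (n = 1), so the planar conjugated ring is antiaromatic.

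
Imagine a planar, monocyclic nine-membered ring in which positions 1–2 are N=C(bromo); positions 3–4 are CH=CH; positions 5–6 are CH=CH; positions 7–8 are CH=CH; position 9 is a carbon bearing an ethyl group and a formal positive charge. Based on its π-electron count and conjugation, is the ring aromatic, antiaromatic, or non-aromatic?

The p orbitals form a continuous loop: each doubly-bonded ring atom is sp² with one p-orbital electron; each sp² =N– keeps its lone pair in-plane and puts one electron into the π system; the carbocation has an empty p orbital. The ring is fully conjugated.
π-electron count: 4 × 2 = 8 from the double-bond units + 0 from the C(ethyl)(+) atom = 8.
A 4n π count (8, n = 2) in a planar conjugated ring means antiaromatic.

Antiaromatic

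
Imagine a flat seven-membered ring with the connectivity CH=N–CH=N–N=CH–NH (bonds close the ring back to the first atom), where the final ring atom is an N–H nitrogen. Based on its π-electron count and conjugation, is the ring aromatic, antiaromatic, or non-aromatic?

All ring atoms are sp² and supply a p orbital to the ring (the double-bond atoms are sp², each contributing one p electron; each sp² =N– keeps its lone pair in-plane and puts one electron into the π system; the pyrrole-type nitrogen donates its lone pair from the p orbital); the conjugation is uninterrupted.
Adding the contributions, 3 × 2 = 6 from the double-bond units + 2 from the NH atom = 8.
With 8 = 4·2 π electrons, Hückel's rule classifies the planar ring as antiaromatic.

Antiaromatic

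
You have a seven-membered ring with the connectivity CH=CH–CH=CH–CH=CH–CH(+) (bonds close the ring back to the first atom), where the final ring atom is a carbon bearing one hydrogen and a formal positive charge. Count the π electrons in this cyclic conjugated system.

Check conjugation: each doubly-bonded ring atom is sp² with one p-orbital electron; the carbocation has an empty p orbital — every position has a p orbital, so the cyclic π system is continuous.
Adding the contributions, 3 × 2 = 6 from the double-bond units + 0 from the CH(+) atom = 6.
(The species described is the tropylium cation.)

6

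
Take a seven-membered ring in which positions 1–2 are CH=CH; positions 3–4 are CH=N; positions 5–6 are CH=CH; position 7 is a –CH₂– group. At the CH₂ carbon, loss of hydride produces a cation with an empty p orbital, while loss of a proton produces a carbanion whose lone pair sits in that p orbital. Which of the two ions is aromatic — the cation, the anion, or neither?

The cation

Once that carbon is sp², every ring atom has a p orbital and both ions are fully conjugated.
Cation: 3 × 2 + 0 = 6 π electrons → 4(1)+2, aromatic.
Anion: 3 × 2 + 2 = 8 π electrons → 4(2), antiaromatic.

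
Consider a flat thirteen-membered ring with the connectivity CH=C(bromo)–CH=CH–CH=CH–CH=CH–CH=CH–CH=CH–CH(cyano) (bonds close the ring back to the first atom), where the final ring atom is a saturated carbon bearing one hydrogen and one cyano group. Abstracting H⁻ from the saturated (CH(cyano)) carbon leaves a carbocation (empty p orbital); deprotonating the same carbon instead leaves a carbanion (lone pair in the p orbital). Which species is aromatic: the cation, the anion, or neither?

In both ions every ring atom is sp² and contributes a p orbital, so both rings are fully conjugated.
Cation: 6 × 2 + 0 = 12 π electrons → 4(3), antiaromatic.
Anion: 6 × 2 + 2 = 14 π electrons → 4(3)+2, aromatic.

The anion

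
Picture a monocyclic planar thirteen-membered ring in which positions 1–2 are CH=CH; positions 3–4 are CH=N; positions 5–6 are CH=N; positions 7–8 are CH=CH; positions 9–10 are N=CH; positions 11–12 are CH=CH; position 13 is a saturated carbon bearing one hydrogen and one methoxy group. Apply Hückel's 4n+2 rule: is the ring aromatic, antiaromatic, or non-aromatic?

Non-aromatic

Because that saturated carbon is sp³ and has no p orbital in the ring π system at the CH(methoxy) position, the π system cannot extend all the way around the ring.
Broken conjugation rules out both aromaticity and antiaromaticity.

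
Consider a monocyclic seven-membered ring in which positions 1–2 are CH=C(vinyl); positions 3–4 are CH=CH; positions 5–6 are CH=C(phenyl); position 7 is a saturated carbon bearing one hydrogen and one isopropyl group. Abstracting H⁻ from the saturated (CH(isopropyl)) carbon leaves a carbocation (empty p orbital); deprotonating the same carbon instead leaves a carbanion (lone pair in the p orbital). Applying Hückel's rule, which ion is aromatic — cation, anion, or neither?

In either ion the ring is fully conjugated: every atom, including the new sp² carbon, supplies a p orbital.
Cation: 3 × 2 + 0 = 6 π electrons → 4(1)+2, aromatic.
Anion: 3 × 2 + 2 = 8 π electrons → 4(2), antiaromatic.

The cation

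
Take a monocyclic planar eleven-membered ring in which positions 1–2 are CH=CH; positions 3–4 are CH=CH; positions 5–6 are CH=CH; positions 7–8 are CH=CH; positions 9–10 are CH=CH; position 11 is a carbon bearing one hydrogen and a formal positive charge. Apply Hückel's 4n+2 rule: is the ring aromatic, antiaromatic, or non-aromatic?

Aromatic

Every ring atom contributes a p orbital perpendicular to the ring (each doubly-bonded ring atom is sp² with one p-orbital electron; the carbocation has an empty p orbital), so the π system is cyclic and fully conjugated.
Adding the contributions, 5 × 2 = 10 from the double-bond units + 0 from the CH(+) atom = 10.
With 10 π electrons (n = 2), the Hückel 4n+2 condition holds.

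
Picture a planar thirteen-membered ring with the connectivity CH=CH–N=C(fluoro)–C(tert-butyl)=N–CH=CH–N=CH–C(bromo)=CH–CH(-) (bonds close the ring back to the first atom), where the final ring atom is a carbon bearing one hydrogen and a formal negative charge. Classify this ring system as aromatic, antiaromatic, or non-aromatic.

Check conjugation: each doubly-bonded ring atom is sp² with one p-orbital electron; each sp² =N– keeps its lone pair in-plane and puts one electron into the π system; the carbanion's lone pair occupies the p orbital — every position has a p orbital, so the cyclic π system is continuous.
Tallying contributions gives 6 × 2 = 12 from the double-bond units + 2 from the CH(-) atom = 14.
14 = 4(3) + 2, which satisfies Hückel's 4n+2 rule.

Aromatic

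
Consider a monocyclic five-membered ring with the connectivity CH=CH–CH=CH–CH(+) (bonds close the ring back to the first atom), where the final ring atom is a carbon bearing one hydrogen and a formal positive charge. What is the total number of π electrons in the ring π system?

4

All ring atoms are sp² and supply a p orbital to the ring (each doubly-bonded ring atom is sp² with one p-orbital electron; the carbocation has an empty p orbital); the conjugation is uninterrupted.
π-electron count: 2 × 2 = 4 from the double-bond units + 0 from the CH(+) atom = 4.
This is the cyclopentadienyl cation.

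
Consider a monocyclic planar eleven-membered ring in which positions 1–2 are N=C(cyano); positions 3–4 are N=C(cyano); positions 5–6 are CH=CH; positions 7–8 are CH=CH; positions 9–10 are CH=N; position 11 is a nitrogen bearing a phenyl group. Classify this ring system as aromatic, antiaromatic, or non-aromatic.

Antiaromatic

The p orbitals form a continuous loop: the double-bond atoms are sp², each contributing one p electron; each sp² =N– keeps its lone pair in-plane and puts one electron into the π system; the pyrrole-type nitrogen donates its lone pair from the p orbital. The ring is fully conjugated.
Adding the contributions, 5 × 2 = 10 from the double-bond units + 2 from the N(phenyl) atom = 12.
A 4n π count (12, n = 3) in a planar conjugated ring means antiaromatic.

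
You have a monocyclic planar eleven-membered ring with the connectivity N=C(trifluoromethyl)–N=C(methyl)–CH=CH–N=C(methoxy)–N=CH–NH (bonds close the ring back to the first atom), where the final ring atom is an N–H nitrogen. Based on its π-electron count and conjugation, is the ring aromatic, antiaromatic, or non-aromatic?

Antiaromatic

All ring atoms are sp² and supply a p orbital to the ring (every atom in a ring double bond is sp² and brings one electron to the p orbital; each =N– nitrogen is pyridine-type (lone pair in the sp² plane, one electron in the p orbital); the pyrrole-type nitrogen donates its lone pair from the p orbital); the conjugation is uninterrupted.
Counting π electrons: 5 × 2 = 10 from the double-bond units + 2 from the NH atom = 12.
12 is a 4n count (n = 3), so the planar conjugated ring is antiaromatic.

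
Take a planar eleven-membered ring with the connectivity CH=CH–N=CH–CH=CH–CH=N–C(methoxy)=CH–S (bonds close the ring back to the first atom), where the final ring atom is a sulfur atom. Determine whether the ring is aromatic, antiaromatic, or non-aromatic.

Antiaromatic

All ring atoms are sp² and supply a p orbital to the ring (each doubly-bonded ring atom is sp² with one p-orbital electron; each sp² =N– keeps its lone pair in-plane and puts one electron into the π system; the sulfur donates one lone pair from its p orbital); the conjugation is uninterrupted.
π-electron count: 5 × 2 = 10 from the double-bond units + 2 from the S atom = 12.
With 12 = 4·3 π electrons, Hückel's rule classifies the planar ring as antiaromatic.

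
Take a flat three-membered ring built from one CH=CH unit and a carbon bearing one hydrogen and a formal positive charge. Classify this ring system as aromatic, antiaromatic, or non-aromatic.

Every ring atom contributes a p orbital perpendicular to the ring (every atom in a ring double bond is sp² and brings one electron to the p orbital; the carbocation has an empty p orbital), so the π system is cyclic and fully conjugated.
π-electron count: 1 × 2 = 2 from the double-bond unit + 0 from the CH(+) atom = 2.
Since 2 = 4·0 + 2, the ring meets the 4n+2 criterion.
This is the cyclopropenyl cation.

Aromatic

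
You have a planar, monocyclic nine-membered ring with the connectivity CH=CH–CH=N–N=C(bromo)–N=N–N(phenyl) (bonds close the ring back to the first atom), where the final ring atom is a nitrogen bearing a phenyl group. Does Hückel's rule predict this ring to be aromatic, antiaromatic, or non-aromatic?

The p orbitals form a continuous loop: each doubly-bonded ring atom is sp² with one p-orbital electron; each sp² =N– keeps its lone pair in-plane and puts one electron into the π system; the pyrrole-type nitrogen donates its lone pair from the p orbital. The ring is fully conjugated.
Adding the contributions, 4 × 2 = 8 from the double-bond units + 2 from the N(phenyl) atom = 10.
With 10 π electrons (n = 2), the Hückel 4n+2 condition holds.

Aromatic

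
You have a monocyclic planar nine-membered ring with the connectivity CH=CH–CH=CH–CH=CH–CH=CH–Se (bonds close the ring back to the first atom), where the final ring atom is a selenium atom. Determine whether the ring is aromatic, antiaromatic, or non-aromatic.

Every ring atom contributes a p orbital perpendicular to the ring (the double-bond atoms are sp², each contributing one p electron; the selenium donates one lone pair from its p orbital), so the π system is cyclic and fully conjugated.
Tallying contributions gives 4 × 2 = 8 from the double-bond units + 2 from the Se atom = 10.
That gives a 4n+2 count (10, n = 2).

Aromatic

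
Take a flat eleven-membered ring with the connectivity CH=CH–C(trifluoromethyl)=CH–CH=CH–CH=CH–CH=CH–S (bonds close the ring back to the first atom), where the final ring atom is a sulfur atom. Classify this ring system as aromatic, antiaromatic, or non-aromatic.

Antiaromatic

Check conjugation: each doubly-bonded ring atom is sp² with one p-orbital electron; the sulfur donates one lone pair from its p orbital — every position has a p orbital, so the cyclic π system is continuous.
Adding the contributions, 5 × 2 = 10 from the double-bond units + 2 from the S atom = 12.
With 12 = 4·3 π electrons, Hückel's rule classifies the planar ring as antiaromatic.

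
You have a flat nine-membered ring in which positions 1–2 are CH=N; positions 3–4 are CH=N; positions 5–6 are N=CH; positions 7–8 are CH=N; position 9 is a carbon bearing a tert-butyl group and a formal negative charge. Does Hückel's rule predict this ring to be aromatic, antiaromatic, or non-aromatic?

Check conjugation: each doubly-bonded ring atom is sp² with one p-orbital electron; each =N– nitrogen is pyridine-type (lone pair in the sp² plane, one electron in the p orbital); the carbanion's lone pair occupies the p orbital — every position has a p orbital, so the cyclic π system is continuous.
Tallying contributions gives 4 × 2 = 8 from the double-bond units + 2 from the C(tert-butyl)(-) atom = 10.
10 = 4(2) + 2, which satisfies Hückel's 4n+2 rule.

Aromatic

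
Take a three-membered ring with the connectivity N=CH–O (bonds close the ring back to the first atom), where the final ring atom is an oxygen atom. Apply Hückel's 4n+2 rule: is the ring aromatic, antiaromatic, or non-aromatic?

Antiaromatic

All ring atoms are sp² and supply a p orbital to the ring (every atom in a ring double bond is sp² and brings one electron to the p orbital; each sp² =N– keeps its lone pair in-plane and puts one electron into the π system; the oxygen donates one lone pair from its p orbital); the conjugation is uninterrupted.
Adding the contributions, 1 × 2 = 2 from the double-bond unit + 2 from the O atom = 4.
With 4 = 4·1 π electrons, Hückel's rule classifies the planar ring as antiaromatic.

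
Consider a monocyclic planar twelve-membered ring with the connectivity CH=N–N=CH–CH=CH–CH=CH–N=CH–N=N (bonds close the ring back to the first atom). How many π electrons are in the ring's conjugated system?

Every ring atom contributes a p orbital perpendicular to the ring (each doubly-bonded ring atom is sp² with one p-orbital electron; the doubly-bonded nitrogens are pyridine-type — their lone pairs lie in the ring plane, leaving one electron in the p orbital), so the π system is cyclic and fully conjugated.
Tallying contributions gives 6 × 2 = 12 from the 6 double-bond units.

12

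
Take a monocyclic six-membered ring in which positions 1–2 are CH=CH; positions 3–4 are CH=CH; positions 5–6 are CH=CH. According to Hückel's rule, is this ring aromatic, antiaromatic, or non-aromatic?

Check conjugation: each doubly-bonded ring atom is sp² with one p-orbital electron — every position has a p orbital, so the cyclic π system is continuous.
Adding the contributions, 3 × 2 = 6 from the 3 double-bond units.
Since 6 = 4·1 + 2, the ring meets the 4n+2 criterion.
This is benzene.

Aromatic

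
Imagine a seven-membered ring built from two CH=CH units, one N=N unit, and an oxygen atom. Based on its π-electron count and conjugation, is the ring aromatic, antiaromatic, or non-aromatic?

All ring atoms are sp² and supply a p orbital to the ring (the double-bond atoms are sp², each contributing one p electron; each =N– nitrogen is pyridine-type (lone pair in the sp² plane, one electron in the p orbital); the oxygen donates one lone pair from its p orbital); the conjugation is uninterrupted.
Adding the contributions, 3 × 2 = 6 from the double-bond units + 2 from the O atom = 8.
A 4n π count (8, n = 2) in a planar conjugated ring means antiaromatic.

Antiaromatic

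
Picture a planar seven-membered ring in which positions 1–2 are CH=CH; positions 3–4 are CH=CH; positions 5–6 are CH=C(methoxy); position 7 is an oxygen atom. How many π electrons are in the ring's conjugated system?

Check conjugation: each doubly-bonded ring atom is sp² with one p-orbital electron; the oxygen donates one lone pair from its p orbital — every position has a p orbital, so the cyclic π system is continuous.
π-electron count: 3 × 2 = 6 from the double-bond units + 2 from the O atom = 8.

8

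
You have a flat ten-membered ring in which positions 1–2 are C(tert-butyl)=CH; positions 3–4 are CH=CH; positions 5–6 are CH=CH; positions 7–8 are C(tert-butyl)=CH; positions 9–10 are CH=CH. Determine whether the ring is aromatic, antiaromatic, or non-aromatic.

Check conjugation: the double-bond atoms are sp², each contributing one p electron — every position has a p orbital, so the cyclic π system is continuous.
Tallying contributions gives 5 × 2 = 10 from the 5 double-bond units.
With 10 π electrons (n = 2), the Hückel 4n+2 condition holds.

Aromatic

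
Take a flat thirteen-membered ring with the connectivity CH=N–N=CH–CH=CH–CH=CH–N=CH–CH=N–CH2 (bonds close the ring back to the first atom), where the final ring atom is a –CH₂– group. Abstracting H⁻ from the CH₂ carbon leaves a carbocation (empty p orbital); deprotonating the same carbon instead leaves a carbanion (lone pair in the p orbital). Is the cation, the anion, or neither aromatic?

The anion

Both ions have a continuous loop of p orbitals — each ring atom is sp².
Cation: 6 × 2 + 0 = 12 π electrons → 4(3), antiaromatic.
Anion: 6 × 2 + 2 = 14 π electrons → 4(3)+2, aromatic.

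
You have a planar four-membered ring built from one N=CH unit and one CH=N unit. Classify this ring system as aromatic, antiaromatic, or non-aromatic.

Every ring atom contributes a p orbital perpendicular to the ring (each doubly-bonded ring atom is sp² with one p-orbital electron; each =N– nitrogen is pyridine-type (lone pair in the sp² plane, one electron in the p orbital)), so the π system is cyclic and fully conjugated.
Adding the contributions, 2 × 2 = 4 from the 2 double-bond units.
4 = 4(1); a planar, fully conjugated 4n system is antiaromatic.

Antiaromatic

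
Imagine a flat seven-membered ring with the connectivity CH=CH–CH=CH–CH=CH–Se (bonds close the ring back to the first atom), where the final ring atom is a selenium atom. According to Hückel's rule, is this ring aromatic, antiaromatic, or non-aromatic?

Antiaromatic

Check conjugation: every atom in a ring double bond is sp² and brings one electron to the p orbital; the selenium donates one lone pair from its p orbital — every position has a p orbital, so the cyclic π system is continuous.
π-electron count: 3 × 2 = 6 from the double-bond units + 2 from the Se atom = 8.
8 = 4(2); a planar, fully conjugated 4n system is antiaromatic.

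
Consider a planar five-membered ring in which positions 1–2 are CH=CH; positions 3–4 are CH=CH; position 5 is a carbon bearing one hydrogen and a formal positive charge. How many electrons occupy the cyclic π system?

4

The p orbitals form a continuous loop: every atom in a ring double bond is sp² and brings one electron to the p orbital; the carbocation has an empty p orbital. The ring is fully conjugated.
Tallying contributions gives 2 × 2 = 4 from the double-bond units + 0 from the CH(+) atom = 4.
(This ring is the cyclopentadienyl cation.)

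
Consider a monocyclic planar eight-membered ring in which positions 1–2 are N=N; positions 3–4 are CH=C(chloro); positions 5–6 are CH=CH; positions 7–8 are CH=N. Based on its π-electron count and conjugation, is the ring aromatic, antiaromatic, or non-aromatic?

All ring atoms are sp² and supply a p orbital to the ring (each doubly-bonded ring atom is sp² with one p-orbital electron; each =N– nitrogen is pyridine-type (lone pair in the sp² plane, one electron in the p orbital)); the conjugation is uninterrupted.
π-electron count: 4 × 2 = 8 from the 4 double-bond units.
A 4n π count (8, n = 2) in a planar conjugated ring means antiaromatic.

Antiaromatic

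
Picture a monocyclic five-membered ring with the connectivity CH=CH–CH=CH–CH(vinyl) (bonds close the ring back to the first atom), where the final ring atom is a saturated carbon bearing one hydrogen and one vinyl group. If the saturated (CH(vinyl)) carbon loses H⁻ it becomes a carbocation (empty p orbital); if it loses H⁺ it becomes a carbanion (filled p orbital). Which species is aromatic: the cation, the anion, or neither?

The anion

Both ions have a continuous loop of p orbitals — each ring atom is sp².
Cation: 2 × 2 + 0 = 4 π electrons → 4(1), antiaromatic.
Anion: 2 × 2 + 2 = 6 π electrons → 4(1)+2, aromatic.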